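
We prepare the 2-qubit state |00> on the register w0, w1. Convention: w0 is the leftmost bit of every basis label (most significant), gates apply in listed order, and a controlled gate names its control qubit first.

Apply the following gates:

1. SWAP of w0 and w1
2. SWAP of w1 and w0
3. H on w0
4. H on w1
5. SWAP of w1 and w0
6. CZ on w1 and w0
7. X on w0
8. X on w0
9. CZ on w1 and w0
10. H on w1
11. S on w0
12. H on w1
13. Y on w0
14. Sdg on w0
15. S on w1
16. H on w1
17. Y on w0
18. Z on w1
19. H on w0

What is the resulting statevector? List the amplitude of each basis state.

The resulting statevector has amplitude 0 on |00>, 0 on |01>, 1/2 - I/2 on |10>, 1/2 + I/2 on |11>. Key observation: the block from step 6 through step 9 cancels to the identity and can be dropped.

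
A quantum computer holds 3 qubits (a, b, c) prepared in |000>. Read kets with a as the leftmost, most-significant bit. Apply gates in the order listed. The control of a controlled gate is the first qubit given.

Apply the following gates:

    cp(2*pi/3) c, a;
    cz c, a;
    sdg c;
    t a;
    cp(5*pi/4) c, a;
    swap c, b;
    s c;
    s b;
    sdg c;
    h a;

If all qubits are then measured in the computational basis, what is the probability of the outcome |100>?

The probability of measuring |100> is 1/2.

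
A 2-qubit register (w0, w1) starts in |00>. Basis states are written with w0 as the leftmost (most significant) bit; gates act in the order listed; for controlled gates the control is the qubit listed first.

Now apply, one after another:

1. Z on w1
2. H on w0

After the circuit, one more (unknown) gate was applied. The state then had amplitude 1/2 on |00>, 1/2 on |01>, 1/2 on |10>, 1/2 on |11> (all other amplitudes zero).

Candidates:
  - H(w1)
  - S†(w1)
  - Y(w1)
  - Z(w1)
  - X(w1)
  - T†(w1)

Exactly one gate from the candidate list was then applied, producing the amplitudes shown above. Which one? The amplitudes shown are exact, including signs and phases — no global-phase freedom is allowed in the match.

The unique candidate consistent with the amplitudes is H(w1).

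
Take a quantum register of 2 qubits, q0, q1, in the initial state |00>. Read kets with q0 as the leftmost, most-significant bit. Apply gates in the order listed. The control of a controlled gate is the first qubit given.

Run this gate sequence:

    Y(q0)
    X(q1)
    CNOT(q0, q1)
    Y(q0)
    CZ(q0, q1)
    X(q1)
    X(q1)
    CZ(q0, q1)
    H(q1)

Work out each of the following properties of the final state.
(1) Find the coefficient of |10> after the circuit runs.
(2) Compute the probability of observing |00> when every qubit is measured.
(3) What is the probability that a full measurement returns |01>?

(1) The final state's coefficient on |10> equals 0. Key observation: the block from step 5 through step 8 cancels to the identity and can be dropped.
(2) A full measurement returns |00> with probability 1/2.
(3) Outcome |01> occurs with probability 1/2.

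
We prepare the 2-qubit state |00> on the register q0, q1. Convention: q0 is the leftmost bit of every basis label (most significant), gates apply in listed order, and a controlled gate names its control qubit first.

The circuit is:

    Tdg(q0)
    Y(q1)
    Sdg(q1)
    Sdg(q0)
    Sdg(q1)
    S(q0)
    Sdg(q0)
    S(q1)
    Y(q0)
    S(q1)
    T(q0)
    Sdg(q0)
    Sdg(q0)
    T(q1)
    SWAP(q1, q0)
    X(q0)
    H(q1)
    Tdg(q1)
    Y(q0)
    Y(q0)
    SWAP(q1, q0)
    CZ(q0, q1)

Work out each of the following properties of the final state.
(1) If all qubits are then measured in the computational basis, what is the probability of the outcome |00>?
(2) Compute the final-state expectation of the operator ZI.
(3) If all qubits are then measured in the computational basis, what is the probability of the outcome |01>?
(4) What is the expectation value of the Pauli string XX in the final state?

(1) A full measurement returns |00> with probability 1/2. Key observation: the block from step 5 through step 8 cancels to the identity and can be dropped.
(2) The observable ZI averages to 0.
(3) A full measurement returns |01> with probability 0.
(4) The observable XX averages to 0.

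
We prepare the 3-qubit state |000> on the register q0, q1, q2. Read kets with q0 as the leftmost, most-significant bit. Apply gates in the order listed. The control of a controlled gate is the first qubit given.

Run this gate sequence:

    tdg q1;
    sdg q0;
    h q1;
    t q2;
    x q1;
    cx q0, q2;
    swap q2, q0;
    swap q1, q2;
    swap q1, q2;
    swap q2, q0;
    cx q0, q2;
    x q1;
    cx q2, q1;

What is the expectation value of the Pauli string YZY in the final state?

In the final state, YZY has expectation 0. Key observation: steps 5-12 multiply out to the identity, so the circuit reduces to the remaining gates.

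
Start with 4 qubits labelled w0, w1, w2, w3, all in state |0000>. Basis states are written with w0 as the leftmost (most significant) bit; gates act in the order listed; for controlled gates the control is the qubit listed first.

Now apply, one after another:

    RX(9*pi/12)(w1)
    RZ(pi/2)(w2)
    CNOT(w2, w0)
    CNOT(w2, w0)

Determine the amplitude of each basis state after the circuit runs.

The resulting statevector has amplitude -sqrt(2 - sqrt(2))*exp(3*I*pi/4)/2 on |0000>, -sqrt(sqrt(2) + 2)*exp(I*pi/4)/2 on |0100>, and 0 on every other basis state. Key observation: the block from step 3 through step 4 cancels to the identity and can be dropped.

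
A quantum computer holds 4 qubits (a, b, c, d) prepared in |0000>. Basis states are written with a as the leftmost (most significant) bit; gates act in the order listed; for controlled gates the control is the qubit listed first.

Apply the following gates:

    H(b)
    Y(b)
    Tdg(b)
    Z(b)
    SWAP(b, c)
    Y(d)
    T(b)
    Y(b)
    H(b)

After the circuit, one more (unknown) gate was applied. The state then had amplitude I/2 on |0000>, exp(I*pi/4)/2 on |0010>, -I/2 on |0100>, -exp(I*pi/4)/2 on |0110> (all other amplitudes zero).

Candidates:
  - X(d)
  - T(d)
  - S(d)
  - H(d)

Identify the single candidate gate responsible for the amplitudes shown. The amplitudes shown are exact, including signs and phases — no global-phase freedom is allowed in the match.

It was X(d) that produced the state shown.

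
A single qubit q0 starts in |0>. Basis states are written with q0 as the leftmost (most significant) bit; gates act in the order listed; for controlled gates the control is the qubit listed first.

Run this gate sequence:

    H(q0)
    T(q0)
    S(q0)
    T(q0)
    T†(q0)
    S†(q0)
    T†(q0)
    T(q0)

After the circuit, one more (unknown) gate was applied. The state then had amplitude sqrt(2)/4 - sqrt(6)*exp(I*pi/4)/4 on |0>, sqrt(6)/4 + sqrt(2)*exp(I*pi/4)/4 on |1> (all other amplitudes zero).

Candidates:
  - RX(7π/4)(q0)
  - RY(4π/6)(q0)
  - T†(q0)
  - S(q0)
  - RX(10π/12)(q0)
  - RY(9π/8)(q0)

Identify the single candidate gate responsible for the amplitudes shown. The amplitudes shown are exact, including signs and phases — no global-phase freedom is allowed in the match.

It was RY(4π/6)(q0) that produced the state shown.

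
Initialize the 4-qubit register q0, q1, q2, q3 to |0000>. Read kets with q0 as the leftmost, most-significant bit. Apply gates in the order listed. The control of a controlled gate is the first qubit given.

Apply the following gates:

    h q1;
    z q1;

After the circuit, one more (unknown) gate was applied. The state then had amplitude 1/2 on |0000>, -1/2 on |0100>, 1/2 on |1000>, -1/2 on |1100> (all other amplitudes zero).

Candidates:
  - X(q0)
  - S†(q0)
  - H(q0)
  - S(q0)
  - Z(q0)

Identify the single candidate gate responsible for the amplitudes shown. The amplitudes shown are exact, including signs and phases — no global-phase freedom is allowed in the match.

The unique candidate consistent with the amplitudes is H(q0).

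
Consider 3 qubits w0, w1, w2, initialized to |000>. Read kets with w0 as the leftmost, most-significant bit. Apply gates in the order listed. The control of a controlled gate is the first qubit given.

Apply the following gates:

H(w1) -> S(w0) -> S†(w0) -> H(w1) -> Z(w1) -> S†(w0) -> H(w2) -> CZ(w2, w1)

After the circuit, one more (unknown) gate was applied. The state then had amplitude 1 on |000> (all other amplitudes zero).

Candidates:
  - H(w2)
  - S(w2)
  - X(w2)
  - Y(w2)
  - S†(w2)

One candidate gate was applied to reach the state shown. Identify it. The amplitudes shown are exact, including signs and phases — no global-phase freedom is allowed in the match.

The unique candidate consistent with the amplitudes is H(w2). Key observation: steps 1-4 multiply out to the identity, so the circuit reduces to the remaining gates.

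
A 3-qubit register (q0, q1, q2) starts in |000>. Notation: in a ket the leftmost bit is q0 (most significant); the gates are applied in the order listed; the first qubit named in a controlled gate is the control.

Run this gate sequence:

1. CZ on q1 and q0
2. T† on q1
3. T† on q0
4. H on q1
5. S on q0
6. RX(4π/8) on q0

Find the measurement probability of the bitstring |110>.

The probability of measuring |110> is 1/4.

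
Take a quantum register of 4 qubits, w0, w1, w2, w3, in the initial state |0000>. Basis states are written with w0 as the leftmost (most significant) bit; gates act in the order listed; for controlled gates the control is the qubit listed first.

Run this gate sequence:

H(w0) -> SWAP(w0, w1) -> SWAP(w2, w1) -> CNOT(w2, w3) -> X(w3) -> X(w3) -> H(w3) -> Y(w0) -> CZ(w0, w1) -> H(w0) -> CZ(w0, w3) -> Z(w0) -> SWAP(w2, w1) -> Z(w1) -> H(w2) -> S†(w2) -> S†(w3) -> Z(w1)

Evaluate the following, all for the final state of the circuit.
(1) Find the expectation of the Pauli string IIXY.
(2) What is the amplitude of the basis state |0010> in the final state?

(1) The expectation value of IIXY is 0.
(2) |0010> carries amplitude 1/4 in the final state.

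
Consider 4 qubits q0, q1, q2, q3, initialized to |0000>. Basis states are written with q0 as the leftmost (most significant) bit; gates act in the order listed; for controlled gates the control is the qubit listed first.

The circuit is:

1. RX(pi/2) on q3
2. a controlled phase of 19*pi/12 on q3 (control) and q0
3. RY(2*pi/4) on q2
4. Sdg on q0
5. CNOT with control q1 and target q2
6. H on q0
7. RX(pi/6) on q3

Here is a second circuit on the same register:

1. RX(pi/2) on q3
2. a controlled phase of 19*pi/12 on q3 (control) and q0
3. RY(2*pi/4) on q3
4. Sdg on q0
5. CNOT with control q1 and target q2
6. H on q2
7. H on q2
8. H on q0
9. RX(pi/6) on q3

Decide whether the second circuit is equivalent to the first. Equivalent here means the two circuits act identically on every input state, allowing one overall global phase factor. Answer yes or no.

No: there is an input state on which the two circuits produce genuinely different outputs (not merely differing by a phase).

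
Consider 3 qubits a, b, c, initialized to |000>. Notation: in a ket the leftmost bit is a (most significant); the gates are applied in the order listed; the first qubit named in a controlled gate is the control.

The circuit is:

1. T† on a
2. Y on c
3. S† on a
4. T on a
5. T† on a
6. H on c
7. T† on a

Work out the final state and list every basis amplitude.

The final amplitudes are sqrt(2)*I/2 on |000>, -sqrt(2)*I/2 on |001>, and 0 on every other basis state.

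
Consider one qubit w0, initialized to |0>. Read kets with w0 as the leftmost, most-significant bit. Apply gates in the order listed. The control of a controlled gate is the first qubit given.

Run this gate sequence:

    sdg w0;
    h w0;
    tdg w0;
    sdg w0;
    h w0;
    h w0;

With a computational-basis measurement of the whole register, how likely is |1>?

A full measurement returns |1> with probability 1/2.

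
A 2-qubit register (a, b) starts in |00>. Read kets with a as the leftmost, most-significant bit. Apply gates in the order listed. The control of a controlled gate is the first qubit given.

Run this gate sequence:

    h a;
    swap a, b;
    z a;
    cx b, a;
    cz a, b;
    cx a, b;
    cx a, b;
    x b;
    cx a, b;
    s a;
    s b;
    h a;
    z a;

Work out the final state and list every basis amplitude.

After the circuit, the state carries amplitude 0 on |00>, 1/2 + I/2 on |01>, 0 on |10>, 1/2 - I/2 on |11>. Key observation: the block from step 6 through step 7 cancels to the identity and can be dropped.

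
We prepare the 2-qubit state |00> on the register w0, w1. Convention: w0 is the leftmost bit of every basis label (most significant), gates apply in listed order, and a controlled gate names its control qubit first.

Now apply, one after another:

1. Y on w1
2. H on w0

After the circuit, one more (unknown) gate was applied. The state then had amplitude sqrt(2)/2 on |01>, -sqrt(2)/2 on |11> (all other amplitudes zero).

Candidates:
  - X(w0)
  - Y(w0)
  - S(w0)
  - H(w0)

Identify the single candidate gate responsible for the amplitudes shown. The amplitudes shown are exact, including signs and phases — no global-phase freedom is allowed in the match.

The applied gate was Y(w0).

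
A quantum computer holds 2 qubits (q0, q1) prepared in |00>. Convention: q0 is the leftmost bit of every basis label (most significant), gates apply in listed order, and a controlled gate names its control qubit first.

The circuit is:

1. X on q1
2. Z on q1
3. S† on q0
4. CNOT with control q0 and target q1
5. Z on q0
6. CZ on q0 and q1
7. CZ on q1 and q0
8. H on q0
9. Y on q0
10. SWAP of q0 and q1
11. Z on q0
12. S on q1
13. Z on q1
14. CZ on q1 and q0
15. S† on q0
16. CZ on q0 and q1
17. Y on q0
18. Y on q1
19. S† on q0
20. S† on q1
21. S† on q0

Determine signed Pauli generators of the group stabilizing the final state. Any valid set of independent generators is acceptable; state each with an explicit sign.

The final state is stabilized by the group generated by +IX, +ZI; other independent generating sets are equally valid.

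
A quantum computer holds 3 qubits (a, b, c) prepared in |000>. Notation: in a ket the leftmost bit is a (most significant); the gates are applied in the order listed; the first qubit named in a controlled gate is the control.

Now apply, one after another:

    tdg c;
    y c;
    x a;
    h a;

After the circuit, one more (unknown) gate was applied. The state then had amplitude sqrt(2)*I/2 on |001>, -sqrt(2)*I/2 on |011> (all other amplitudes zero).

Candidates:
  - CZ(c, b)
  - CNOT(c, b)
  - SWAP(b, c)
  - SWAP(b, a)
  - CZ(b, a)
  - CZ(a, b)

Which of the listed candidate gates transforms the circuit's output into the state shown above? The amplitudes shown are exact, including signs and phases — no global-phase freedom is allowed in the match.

The applied gate was SWAP(b, a).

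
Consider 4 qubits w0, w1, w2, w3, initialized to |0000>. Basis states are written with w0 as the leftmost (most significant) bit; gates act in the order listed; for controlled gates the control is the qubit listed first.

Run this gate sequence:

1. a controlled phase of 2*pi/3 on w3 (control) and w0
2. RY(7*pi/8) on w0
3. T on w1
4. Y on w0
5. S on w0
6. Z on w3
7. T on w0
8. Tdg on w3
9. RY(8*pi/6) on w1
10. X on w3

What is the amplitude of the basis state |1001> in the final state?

The amplitude on |1001> is exp(I*pi/4)*sin(pi/16)/2.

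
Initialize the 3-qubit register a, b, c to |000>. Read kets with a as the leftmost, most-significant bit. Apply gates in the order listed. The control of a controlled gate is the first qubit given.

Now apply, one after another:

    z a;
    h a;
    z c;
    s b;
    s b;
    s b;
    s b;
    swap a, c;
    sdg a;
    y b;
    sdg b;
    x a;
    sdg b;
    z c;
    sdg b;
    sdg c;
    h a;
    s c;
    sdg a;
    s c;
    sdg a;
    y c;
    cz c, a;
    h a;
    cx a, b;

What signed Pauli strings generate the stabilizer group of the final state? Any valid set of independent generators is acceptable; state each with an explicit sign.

One valid set of independent stabilizer generators is -XXY, +ZIZ, -IZZ (any independent generating set of the same group is equally correct).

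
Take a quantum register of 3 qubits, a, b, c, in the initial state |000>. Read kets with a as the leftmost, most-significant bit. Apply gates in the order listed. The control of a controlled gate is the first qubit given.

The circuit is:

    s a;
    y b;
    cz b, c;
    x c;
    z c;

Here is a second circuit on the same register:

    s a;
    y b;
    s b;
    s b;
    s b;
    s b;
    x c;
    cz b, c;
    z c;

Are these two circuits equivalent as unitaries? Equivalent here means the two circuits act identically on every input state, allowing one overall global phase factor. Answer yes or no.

No — the two circuits implement different unitaries, even allowing a global phase.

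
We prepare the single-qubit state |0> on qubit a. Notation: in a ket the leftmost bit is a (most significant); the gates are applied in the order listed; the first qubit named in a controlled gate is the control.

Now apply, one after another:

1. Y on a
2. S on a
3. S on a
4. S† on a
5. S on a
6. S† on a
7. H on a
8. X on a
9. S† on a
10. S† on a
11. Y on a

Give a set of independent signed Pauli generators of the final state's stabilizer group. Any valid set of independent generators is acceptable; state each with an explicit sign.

The stabilizer group can be generated by -X, among other valid generating sets.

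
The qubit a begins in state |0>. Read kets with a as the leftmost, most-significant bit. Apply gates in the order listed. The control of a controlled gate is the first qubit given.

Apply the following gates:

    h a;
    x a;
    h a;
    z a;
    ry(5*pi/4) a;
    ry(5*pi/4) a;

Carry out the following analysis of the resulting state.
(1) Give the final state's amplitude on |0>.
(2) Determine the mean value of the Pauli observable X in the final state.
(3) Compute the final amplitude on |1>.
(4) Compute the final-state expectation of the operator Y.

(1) |0> carries amplitude -sqrt(2)/2 in the final state. Key observation: the block from step 1 through step 4 cancels to the identity and can be dropped.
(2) The observable X averages to 1.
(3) The amplitude on |1> is -sqrt(2)/2.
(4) The expectation value of Y is 0.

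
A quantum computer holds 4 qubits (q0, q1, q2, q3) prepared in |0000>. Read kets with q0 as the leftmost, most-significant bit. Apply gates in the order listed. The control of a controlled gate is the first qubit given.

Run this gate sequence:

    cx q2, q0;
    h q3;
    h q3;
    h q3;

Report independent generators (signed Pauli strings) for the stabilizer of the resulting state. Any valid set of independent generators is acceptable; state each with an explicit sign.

One valid set of independent stabilizer generators is +IIIX, +ZIII, +IZII, +IIZI (any independent generating set of the same group is equally correct).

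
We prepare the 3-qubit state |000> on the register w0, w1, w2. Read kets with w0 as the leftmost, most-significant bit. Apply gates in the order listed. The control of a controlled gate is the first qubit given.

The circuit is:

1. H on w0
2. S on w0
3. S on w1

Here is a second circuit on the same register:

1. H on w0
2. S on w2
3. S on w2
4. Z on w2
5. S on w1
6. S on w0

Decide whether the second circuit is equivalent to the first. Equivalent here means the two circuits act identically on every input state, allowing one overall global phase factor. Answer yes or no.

Yes, they are equivalent — the unitaries differ by at most a global phase.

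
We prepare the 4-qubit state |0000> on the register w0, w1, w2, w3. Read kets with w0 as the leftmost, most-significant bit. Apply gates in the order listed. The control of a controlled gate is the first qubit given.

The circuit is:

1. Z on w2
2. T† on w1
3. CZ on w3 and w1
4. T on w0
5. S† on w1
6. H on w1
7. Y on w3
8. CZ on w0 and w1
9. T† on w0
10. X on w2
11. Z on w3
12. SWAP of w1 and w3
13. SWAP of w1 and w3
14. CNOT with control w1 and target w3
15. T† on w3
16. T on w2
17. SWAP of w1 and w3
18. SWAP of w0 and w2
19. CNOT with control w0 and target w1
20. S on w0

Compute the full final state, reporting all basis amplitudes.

After the circuit, the state carries amplitude sqrt(2)/2 on |1000>, sqrt(2)*exp(I*pi/4)/2 on |1101>, and 0 on every other basis state. Key observation: steps 12-13 multiply out to the identity, so the circuit reduces to the remaining gates.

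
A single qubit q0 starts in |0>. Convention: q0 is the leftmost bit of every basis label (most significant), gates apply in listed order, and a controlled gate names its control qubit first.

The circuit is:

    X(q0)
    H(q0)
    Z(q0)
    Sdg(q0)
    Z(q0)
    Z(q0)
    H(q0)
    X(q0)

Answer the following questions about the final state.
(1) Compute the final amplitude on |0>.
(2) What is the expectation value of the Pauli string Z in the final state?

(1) |0> carries amplitude 1/2 + I/2 in the final state.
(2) In the final state, Z has expectation 0.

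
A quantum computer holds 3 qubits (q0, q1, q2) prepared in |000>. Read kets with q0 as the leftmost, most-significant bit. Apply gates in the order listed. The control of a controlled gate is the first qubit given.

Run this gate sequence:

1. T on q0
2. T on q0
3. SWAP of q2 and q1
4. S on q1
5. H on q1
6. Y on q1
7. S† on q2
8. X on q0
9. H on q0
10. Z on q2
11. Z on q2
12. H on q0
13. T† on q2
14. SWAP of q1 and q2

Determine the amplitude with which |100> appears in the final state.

|100> carries amplitude -sqrt(2)*I/2 in the final state.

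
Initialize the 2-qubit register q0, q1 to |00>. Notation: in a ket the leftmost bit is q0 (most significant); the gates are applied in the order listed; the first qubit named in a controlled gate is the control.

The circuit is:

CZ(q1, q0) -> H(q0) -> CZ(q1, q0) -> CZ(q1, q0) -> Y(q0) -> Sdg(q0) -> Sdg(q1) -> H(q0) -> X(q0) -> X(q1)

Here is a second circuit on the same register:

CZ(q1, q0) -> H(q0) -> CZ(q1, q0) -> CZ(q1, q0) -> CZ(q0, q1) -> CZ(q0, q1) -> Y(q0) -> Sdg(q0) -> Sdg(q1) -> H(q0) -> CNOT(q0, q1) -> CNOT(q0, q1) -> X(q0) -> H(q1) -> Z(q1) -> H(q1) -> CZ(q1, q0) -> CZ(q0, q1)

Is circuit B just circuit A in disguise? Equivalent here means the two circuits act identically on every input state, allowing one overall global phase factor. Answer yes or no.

Yes, they are equivalent — the unitaries differ by at most a global phase.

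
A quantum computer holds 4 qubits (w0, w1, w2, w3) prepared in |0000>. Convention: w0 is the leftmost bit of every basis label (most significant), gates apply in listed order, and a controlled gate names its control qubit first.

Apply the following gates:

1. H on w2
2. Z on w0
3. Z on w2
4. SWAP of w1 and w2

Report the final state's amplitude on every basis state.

After the circuit, the state carries amplitude sqrt(2)/2 on |0000>, -sqrt(2)/2 on |0100>, and 0 on every other basis state.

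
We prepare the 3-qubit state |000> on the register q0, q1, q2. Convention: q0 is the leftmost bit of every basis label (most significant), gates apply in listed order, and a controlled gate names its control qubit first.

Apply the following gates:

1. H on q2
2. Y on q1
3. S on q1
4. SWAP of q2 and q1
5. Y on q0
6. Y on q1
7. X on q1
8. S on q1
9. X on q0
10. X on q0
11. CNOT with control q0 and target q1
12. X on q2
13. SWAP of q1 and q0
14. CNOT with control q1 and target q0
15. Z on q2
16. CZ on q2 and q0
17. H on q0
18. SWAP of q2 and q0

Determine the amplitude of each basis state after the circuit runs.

The final amplitudes are 1/2 - I/2 on |010>, 1/2 + I/2 on |011>, and 0 on every other basis state.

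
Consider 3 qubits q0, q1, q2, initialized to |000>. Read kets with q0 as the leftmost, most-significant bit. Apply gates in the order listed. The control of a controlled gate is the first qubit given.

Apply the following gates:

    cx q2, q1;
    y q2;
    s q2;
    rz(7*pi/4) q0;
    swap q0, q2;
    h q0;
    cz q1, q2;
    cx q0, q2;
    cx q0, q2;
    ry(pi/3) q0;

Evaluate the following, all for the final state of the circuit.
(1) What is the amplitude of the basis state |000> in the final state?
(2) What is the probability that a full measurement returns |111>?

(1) The final state's coefficient on |000> equals (sqrt(2) + sqrt(6))*exp(I*pi/8)/4. Key observation: the block from step 8 through step 9 cancels to the identity and can be dropped.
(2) Outcome |111> occurs with probability 0.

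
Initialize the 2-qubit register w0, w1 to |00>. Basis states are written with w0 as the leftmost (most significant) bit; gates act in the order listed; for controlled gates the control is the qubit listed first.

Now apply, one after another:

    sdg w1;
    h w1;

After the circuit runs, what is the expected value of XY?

In the final state, XY has expectation 0.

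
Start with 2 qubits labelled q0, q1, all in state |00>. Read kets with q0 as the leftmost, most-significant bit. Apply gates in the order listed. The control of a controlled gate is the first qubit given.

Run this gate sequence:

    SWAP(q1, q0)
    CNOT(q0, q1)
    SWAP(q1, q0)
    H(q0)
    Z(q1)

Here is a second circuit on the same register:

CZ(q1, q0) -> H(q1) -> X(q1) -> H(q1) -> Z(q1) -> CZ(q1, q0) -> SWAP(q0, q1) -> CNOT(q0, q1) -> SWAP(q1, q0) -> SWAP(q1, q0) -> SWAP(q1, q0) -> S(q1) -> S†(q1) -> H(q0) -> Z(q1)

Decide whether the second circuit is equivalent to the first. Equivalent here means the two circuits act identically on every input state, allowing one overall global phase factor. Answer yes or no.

Yes — the two circuits implement the same unitary up to a global phase.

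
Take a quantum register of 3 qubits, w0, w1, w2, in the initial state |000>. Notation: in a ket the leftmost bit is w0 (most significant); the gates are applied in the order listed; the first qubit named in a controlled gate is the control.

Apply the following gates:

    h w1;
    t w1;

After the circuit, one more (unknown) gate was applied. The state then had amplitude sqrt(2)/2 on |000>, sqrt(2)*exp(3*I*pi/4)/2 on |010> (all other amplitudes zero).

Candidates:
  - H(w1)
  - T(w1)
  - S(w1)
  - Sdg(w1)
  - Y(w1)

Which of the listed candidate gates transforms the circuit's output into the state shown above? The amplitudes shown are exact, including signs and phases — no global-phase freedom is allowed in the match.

The unique candidate consistent with the amplitudes is S(w1).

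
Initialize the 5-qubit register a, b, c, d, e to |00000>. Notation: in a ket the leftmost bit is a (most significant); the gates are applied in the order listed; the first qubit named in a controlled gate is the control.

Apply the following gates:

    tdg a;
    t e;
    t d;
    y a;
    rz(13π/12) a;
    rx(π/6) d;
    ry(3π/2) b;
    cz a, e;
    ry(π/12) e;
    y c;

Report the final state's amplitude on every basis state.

After the circuit, the state carries amplitude sqrt(1/2 - sqrt(2)/4)*exp(13*I*pi/24)/8 + sqrt(3)*sqrt(1/2 - sqrt(2)/4)*exp(13*I*pi/24)/8 + sqrt(3)*sqrt(sqrt(2)/4 + 1/2)*exp(13*I*pi/24)/8 + 3*sqrt(sqrt(2)/4 + 1/2)*exp(13*I*pi/24)/8 on |10100>, -3*sqrt(1/2 - sqrt(2)/4)*exp(13*I*pi/24)/8 - sqrt(3)*sqrt(1/2 - sqrt(2)/4)*exp(13*I*pi/24)/8 + sqrt(sqrt(2)/4 + 1/2)*exp(13*I*pi/24)/8 + sqrt(3)*sqrt(sqrt(2)/4 + 1/2)*exp(13*I*pi/24)/8 on |10101>, sqrt(3)*I*sqrt(sqrt(2)/4 + 1/2)*exp(13*I*pi/24)/8 + I*sqrt(1/2 - sqrt(2)/4)*exp(13*I*pi/24)/8 - sqrt(3)*I*sqrt(1/2 - sqrt(2)/4)*exp(13*I*pi/24)/8 - 3*I*sqrt(sqrt(2)/4 + 1/2)*exp(13*I*pi/24)/8 on |10110>, 3*I*sqrt(1/2 - sqrt(2)/4)*exp(13*I*pi/24)/8 + I*sqrt(sqrt(2)/4 + 1/2)*exp(13*I*pi/24)/8 - sqrt(3)*I*sqrt(1/2 - sqrt(2)/4)*exp(13*I*pi/24)/8 - sqrt(3)*I*sqrt(sqrt(2)/4 + 1/2)*exp(13*I*pi/24)/8 on |10111>, -3*sqrt(sqrt(2)/4 + 1/2)*exp(13*I*pi/24)/8 - sqrt(3)*sqrt(sqrt(2)/4 + 1/2)*exp(13*I*pi/24)/8 - sqrt(3)*sqrt(1/2 - sqrt(2)/4)*exp(13*I*pi/24)/8 - sqrt(1/2 - sqrt(2)/4)*exp(13*I*pi/24)/8 on |11100>, -sqrt(3)*sqrt(sqrt(2)/4 + 1/2)*exp(13*I*pi/24)/8 - sqrt(sqrt(2)/4 + 1/2)*exp(13*I*pi/24)/8 + sqrt(3)*sqrt(1/2 - sqrt(2)/4)*exp(13*I*pi/24)/8 + 3*sqrt(1/2 - sqrt(2)/4)*exp(13*I*pi/24)/8 on |11101>, 3*I*sqrt(sqrt(2)/4 + 1/2)*exp(13*I*pi/24)/8 + sqrt(3)*I*sqrt(1/2 - sqrt(2)/4)*exp(13*I*pi/24)/8 - I*sqrt(1/2 - sqrt(2)/4)*exp(13*I*pi/24)/8 - sqrt(3)*I*sqrt(sqrt(2)/4 + 1/2)*exp(13*I*pi/24)/8 on |11110>, sqrt(3)*I*sqrt(sqrt(2)/4 + 1/2)*exp(13*I*pi/24)/8 + sqrt(3)*I*sqrt(1/2 - sqrt(2)/4)*exp(13*I*pi/24)/8 - I*sqrt(sqrt(2)/4 + 1/2)*exp(13*I*pi/24)/8 - 3*I*sqrt(1/2 - sqrt(2)/4)*exp(13*I*pi/24)/8 on |11111>, and 0 on every other basis state.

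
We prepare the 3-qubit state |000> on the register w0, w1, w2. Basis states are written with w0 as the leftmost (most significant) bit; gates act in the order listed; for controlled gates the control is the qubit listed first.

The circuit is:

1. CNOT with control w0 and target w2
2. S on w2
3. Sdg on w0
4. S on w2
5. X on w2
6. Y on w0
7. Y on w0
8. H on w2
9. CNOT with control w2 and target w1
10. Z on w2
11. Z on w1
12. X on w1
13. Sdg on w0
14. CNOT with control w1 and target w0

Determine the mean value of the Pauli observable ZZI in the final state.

The observable ZZI averages to 1.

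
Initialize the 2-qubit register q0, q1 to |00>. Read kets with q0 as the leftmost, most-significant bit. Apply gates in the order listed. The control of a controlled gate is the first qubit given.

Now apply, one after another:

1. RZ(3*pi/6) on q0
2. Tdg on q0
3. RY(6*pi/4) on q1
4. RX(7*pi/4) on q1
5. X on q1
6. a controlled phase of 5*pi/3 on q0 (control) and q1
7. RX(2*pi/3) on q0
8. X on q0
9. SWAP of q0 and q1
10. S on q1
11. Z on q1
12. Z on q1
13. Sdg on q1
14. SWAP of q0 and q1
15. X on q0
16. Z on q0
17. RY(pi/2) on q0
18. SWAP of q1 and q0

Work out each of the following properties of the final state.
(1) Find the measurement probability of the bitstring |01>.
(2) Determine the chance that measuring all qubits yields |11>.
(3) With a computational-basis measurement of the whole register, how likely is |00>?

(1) The probability of measuring |01> is 1/4.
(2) A full measurement returns |11> with probability 1/4.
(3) Outcome |00> occurs with probability 1/4.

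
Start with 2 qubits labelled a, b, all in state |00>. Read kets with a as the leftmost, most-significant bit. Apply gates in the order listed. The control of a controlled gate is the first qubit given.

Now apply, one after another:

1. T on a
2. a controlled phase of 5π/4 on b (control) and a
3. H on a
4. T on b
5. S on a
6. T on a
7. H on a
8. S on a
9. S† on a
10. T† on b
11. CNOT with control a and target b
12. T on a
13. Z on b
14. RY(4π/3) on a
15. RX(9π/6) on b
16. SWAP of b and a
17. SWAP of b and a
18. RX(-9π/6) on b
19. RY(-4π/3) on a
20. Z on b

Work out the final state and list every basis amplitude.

The resulting statevector has amplitude 1/2 + exp(3*I*pi/4)/2 on |00>, 0 on |01>, 0 on |10>, 1/2 + exp(I*pi/4)/2 on |11>.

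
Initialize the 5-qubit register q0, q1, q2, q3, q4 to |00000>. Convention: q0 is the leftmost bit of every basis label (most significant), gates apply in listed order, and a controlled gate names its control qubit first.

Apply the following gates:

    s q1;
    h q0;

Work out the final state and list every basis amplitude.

The resulting statevector has amplitude sqrt(2)/2 on |00000>, sqrt(2)/2 on |10000>, and 0 on every other basis state.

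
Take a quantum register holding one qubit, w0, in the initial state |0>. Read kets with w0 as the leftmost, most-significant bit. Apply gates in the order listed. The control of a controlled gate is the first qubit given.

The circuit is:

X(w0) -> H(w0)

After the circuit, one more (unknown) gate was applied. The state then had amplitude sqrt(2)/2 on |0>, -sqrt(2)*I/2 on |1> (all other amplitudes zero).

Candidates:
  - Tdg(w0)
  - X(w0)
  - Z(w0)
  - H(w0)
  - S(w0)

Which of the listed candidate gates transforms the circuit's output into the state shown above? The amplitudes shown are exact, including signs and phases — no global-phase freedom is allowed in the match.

The applied gate was S(w0).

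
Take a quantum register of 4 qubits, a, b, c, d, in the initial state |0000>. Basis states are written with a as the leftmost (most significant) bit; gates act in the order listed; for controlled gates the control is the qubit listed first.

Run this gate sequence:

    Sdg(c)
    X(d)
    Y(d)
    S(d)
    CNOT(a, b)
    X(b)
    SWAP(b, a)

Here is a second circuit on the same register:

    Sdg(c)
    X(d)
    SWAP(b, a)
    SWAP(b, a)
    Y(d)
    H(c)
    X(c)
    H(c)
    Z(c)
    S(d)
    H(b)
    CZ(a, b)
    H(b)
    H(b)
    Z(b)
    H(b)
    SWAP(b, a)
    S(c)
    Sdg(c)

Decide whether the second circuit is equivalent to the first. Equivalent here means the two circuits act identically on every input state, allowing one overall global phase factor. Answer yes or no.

Yes — the two circuits implement the same unitary up to a global phase.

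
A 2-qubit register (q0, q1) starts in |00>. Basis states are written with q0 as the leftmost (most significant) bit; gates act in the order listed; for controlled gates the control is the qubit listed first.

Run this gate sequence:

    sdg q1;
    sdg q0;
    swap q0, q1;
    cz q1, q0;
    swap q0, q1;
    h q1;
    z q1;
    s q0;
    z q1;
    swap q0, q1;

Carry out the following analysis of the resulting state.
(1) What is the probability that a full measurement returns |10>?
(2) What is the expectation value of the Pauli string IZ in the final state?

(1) Outcome |10> occurs with probability 1/2.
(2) The observable IZ averages to 1.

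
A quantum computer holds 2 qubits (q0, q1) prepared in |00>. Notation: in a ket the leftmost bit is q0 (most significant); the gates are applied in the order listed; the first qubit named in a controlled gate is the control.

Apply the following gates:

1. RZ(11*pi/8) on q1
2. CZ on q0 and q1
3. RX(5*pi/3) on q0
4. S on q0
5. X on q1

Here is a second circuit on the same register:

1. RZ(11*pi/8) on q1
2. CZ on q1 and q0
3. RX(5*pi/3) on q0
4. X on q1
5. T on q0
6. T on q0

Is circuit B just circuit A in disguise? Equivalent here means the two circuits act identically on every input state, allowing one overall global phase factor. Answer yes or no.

Yes, they are equivalent — the unitaries differ by at most a global phase.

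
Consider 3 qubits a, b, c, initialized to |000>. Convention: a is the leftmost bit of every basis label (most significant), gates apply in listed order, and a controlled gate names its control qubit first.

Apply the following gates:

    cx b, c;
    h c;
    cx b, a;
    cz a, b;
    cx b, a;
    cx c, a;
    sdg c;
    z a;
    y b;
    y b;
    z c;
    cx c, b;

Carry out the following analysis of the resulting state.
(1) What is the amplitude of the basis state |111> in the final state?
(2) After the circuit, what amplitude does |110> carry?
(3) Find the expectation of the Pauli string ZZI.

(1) The amplitude on |111> is -sqrt(2)*I/2.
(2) The amplitude on |110> is 0.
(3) The observable ZZI averages to 1.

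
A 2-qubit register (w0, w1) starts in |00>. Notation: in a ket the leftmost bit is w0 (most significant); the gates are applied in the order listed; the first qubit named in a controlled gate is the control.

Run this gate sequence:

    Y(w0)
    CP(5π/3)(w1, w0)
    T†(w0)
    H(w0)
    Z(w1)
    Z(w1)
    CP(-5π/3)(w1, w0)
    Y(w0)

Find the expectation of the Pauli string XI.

The expectation value of XI is 1.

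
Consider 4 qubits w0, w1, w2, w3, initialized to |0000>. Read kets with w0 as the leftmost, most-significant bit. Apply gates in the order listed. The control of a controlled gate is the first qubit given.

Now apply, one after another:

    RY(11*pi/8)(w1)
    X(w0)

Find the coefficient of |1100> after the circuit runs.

|1100> carries amplitude sin(5*pi/16) in the final state.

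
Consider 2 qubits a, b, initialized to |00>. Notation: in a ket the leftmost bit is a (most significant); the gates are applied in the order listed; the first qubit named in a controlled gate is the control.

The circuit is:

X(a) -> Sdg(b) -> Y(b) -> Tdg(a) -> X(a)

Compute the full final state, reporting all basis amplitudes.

The resulting statevector has amplitude exp(I*pi/4) on |01>, and 0 on every other basis state.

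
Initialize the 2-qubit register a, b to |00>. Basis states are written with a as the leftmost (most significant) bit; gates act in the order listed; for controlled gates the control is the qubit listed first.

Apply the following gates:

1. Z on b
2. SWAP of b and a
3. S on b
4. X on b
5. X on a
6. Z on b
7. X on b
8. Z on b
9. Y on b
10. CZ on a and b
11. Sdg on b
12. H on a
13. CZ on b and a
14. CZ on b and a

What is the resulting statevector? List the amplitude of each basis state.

The resulting statevector has amplitude 0 on |00>, sqrt(2)/2 on |01>, 0 on |10>, -sqrt(2)/2 on |11>.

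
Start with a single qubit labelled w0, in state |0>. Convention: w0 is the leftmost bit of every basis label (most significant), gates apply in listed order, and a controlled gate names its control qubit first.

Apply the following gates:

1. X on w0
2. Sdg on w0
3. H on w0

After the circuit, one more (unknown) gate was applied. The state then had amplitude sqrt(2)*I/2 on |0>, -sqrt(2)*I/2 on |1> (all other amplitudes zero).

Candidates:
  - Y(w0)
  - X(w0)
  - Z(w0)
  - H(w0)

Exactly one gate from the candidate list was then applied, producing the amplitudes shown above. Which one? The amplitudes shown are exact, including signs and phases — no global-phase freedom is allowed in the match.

The applied gate was X(w0).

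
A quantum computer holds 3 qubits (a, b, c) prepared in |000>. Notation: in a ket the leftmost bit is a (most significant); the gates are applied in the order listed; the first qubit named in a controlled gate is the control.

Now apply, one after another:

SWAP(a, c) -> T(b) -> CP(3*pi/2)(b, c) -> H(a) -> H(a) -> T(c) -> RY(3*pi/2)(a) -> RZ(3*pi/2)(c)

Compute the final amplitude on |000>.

|000> carries amplitude sqrt(2)*exp(I*pi/4)/2 in the final state. Key observation: gates 4-5 undo each other exactly, leaving only the rest of the circuit to track.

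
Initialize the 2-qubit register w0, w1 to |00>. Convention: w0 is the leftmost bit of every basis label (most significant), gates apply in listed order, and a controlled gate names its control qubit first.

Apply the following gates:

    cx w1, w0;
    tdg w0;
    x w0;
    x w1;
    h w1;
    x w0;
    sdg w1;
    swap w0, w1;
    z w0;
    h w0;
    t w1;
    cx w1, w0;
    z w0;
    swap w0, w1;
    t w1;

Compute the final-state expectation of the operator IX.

In the final state, IX has expectation sqrt(2)/2.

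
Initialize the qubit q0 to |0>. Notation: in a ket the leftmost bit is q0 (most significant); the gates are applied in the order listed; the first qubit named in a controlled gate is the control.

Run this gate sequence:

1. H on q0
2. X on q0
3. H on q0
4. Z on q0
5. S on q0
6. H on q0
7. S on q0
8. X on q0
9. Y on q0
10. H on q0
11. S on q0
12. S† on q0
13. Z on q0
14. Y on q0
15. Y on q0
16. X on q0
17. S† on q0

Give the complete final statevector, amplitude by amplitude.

After the circuit, the state carries amplitude -1/2 + I/2 on |0>, -1/2 + I/2 on |1>.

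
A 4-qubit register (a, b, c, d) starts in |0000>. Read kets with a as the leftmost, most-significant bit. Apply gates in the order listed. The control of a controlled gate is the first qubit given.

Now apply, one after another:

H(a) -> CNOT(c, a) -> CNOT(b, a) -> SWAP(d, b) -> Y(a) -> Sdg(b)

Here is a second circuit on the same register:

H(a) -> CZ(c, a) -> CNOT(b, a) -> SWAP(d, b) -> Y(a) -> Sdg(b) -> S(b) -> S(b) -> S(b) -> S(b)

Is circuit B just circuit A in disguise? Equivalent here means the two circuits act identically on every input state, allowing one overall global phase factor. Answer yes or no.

No — the two circuits implement different unitaries, even allowing a global phase.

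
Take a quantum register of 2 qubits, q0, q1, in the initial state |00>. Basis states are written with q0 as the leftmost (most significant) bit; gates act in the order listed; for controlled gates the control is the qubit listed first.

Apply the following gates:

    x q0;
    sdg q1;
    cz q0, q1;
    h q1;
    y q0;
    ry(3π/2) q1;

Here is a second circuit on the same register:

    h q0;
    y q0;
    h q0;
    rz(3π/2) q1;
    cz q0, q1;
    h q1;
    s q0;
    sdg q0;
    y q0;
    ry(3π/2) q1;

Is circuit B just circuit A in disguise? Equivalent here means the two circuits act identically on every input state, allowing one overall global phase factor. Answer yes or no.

No — the two circuits implement different unitaries, even allowing a global phase.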